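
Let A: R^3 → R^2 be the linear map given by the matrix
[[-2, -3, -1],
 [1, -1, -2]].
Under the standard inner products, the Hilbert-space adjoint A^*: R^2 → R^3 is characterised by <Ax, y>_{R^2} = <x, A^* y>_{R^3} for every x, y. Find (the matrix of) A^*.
A^* = A^T =
[[-2, 1],
 [-3, -1],
 [-1, -2]]

For real matrices with standard dot products, the defining identity <Ax, y> = <x, A^* y> gives (Ax)^T y = x^T (A^*) y, i.e. x^T A^T y = x^T (A^*) y. Since this holds for all x, y, we must have A^* = A^T. Therefore
A^* =
[[-2, 1],
 [-3, -1],
 [-1, -2]].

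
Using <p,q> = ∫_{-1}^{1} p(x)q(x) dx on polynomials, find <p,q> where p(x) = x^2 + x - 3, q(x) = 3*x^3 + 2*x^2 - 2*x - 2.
<p,q> = 22/3

Expand the product: p(x)·q(x) = 3*x^5 + 5*x^4 - 9*x^3 - 10*x^2 + 4*x + 6.
∫_{-1}^{1} of each monomial x^k gives [2/(k+1) if k even, 0 if k odd]. Integrating term-by-term (or equivalently evaluating the antiderivative F(x) = x^6/2 + x^5 - 9*x^4/4 - 10*x^3/3 + 2*x^2 + 6*x at the endpoints):
  F(1) − F(−1) = 47/12 − (-41/12) = 22/3.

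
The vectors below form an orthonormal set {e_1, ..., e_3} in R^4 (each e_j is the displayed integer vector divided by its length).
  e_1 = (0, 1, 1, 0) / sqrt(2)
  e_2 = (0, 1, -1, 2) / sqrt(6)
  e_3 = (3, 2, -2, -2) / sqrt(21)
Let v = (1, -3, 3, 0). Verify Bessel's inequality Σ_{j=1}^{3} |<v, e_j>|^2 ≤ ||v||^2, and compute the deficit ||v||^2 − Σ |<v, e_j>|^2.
Σ |<v, e_j>|^2 = 69/7; ||v||^2 = 19; deficit = 64/7

Write each e_j = u_j / sqrt(<u_j, u_j>) where u_j is the displayed integer vector. Then <v, e_j> = <v, u_j> / sqrt(<u_j, u_j>), so |<v, e_j>|^2 = <v, u_j>^2 / <u_j, u_j>.
Coefficients: <v, e_1> = 0/sqrt(2), <v, e_2> = -6/sqrt(6), <v, e_3> = -9/sqrt(21).
Square and sum: Σ |<v, e_j>|^2 = 69/7.
Compute ||v||^2 = v·v = 19.
Deficit = 19 − 69/7 = 64/7 ≥ 0, confirming Bessel's inequality. (The deficit equals ||v − Σ <v,e_j> e_j||^2, the squared distance from v to span{e_j}.)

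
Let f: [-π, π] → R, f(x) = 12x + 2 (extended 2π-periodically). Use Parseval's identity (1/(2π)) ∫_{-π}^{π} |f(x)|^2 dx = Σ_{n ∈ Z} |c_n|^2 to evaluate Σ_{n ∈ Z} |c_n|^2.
Σ |c_n|^2 = 48π^2 + 4

Expand and integrate term by term over [-π, π]:
  ∫ (12x)^2 dx = 144·(2π^3/3); ∫ 2·12·(2)·x dx = 0 (odd integrand); ∫ 2^2 dx = 4·2π.
So (1/(2π)) ∫_{-π}^{π} (12x + 2)^2 dx = 144π^2/3 + 4 = 48π^2 + 4.
Parseval ⇒ Σ |c_n|^2 = 48π^2 + 4.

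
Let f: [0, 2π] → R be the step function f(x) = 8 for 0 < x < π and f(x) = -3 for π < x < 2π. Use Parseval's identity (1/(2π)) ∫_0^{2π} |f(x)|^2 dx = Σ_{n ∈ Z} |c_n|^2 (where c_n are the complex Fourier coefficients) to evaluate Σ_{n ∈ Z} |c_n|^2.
Σ |c_n|^2 = 73/2

Parseval equates the L^2 energy of f (normalised by 1/(2π)) with the ℓ^2 sum of its Fourier coefficients: (1/(2π)) ∫_0^{2π} |f|^2 = Σ |c_n|^2.
Compute the left side: (1/(2π)) [∫_0^π 8^2 dx + ∫_π^{2π} (-3)^2 dx] = (1/(2π)) · (64π + 9π) = (64 + 9)/2 = 73/2.
So Σ_{n ∈ Z} |c_n|^2 = 73/2.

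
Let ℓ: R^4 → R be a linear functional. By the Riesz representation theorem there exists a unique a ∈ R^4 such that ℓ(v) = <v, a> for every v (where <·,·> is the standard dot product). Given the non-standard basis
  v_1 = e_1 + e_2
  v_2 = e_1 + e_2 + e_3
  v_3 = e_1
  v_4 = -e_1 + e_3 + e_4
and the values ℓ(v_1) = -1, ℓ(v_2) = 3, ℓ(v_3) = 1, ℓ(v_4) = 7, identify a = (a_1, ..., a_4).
a = (1, -2, 4, 4)

Write a = (a_1, ..., a_4) in the standard basis. For each basis vector v_i, ℓ(v_i) = <v_i, a> is a linear equation in the a_j's. Collect the n equations into a matrix system V a = ℓ, where row i of V is v_i (expressed in the standard basis). Since V is invertible (lower-triangular with 1s on the diagonal, up to permutation), solve by back-substitution:
  V =
[[1, 1, 0, 0],
 [1, 1, 1, 0],
 [1, 0, 0, 0],
 [-1, 0, 1, 1]]
  V a = (-1, 3, 1, 7)
Solving gives a = (1, -2, 4, 4).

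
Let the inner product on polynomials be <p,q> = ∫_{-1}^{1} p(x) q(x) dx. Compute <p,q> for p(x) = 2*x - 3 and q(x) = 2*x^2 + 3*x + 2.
<p,q> = -12

Expand the product: p(x)·q(x) = 4*x^3 - 5*x - 6.
∫_{-1}^{1} of each monomial x^k gives [2/(k+1) if k even, 0 if k odd]. Integrating term-by-term (or equivalently evaluating the antiderivative F(x) = x^4 - 5*x^2/2 - 6*x at the endpoints):
  F(1) − F(−1) = -15/2 − (9/2) = -12.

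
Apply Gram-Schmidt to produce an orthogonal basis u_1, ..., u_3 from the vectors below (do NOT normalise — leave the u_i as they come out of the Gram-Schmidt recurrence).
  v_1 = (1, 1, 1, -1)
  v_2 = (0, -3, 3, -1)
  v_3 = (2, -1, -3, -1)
Orthogonal basis:
  u_1 = (1, 1, 1, -1)
  u_2 = (-1/4, -13/4, 11/4, -3/4)
  u_3 = (164/75, -118/75, -154/75, -36/25)

Apply the Gram-Schmidt recurrence
  u_1 = v_1
  u_i = v_i − Σ_{j<i} ((v_i · u_j) / (u_j · u_j)) · u_j.

Step by step this gives:
  u_1 = (1, 1, 1, -1)
  u_2 = (-1/4, -13/4, 11/4, -3/4)
  u_3 = (164/75, -118/75, -154/75, -36/25)

Orthogonality check:
  u_2 · u_1 = 0 (should be 0)
  u_3 · u_1 = 0 (should be 0)
  u_3 · u_2 = 0 (should be 0)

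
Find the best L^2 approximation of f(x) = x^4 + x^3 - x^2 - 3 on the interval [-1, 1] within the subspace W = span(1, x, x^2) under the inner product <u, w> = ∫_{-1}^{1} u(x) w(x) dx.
g(x) = -x^2/7 + 3*x/5 - 108/35

The best approximation g ∈ W is the orthogonal projection of f onto W. Writing g = a_0 + a_1 x + a_2 x^2, the coefficients solve the normal equations G · a = b where
  G_{ij} = <φ_i, φ_j> and b_i = <f, φ_i>, with φ_0 = 1, φ_1 = x, φ_2 = x^2.
G =
  [2, 0, 2/3]
  [0, 2/3, 0]
  [2/3, 0, 2/5],
b = (-94/15, 2/5, -74/35).
Solving gives a_0 = -108/35, a_1 = 3/5, a_2 = -1/7, so
  g(x) = -x^2/7 + 3*x/5 - 108/35.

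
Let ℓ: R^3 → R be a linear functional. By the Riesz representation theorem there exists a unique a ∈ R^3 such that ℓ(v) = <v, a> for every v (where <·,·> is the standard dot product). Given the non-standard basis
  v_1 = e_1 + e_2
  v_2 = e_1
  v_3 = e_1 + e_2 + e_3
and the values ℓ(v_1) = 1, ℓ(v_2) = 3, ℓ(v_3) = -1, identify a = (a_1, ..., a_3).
a = (3, -2, -2)

Write a = (a_1, ..., a_3) in the standard basis. For each basis vector v_i, ℓ(v_i) = <v_i, a> is a linear equation in the a_j's. Collect the n equations into a matrix system V a = ℓ, where row i of V is v_i (expressed in the standard basis). Since V is invertible (lower-triangular with 1s on the diagonal, up to permutation), solve by back-substitution:
  V =
[[1, 1, 0],
 [1, 0, 0],
 [1, 1, 1]]
  V a = (1, 3, -1)
Solving gives a = (3, -2, -2).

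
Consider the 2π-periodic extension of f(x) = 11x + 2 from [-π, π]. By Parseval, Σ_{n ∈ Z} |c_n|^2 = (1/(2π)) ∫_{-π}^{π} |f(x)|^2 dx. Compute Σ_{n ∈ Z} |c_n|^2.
Σ |c_n|^2 = 121π^2/3 + 4

Expand and integrate term by term over [-π, π]:
  ∫ (11x)^2 dx = 121·(2π^3/3); ∫ 2·11·(2)·x dx = 0 (odd integrand); ∫ 2^2 dx = 4·2π.
So (1/(2π)) ∫_{-π}^{π} (11x + 2)^2 dx = 121π^2/3 + 4 = 121π^2/3 + 4.
Parseval ⇒ Σ |c_n|^2 = 121π^2/3 + 4.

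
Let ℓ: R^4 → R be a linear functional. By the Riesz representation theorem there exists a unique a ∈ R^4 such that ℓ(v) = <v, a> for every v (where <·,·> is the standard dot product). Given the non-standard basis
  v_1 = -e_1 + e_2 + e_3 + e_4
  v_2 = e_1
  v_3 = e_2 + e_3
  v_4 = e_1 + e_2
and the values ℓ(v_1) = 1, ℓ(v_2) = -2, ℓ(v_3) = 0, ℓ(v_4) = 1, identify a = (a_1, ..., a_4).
a = (-2, 3, -3, -1)

Write a = (a_1, ..., a_4) in the standard basis. For each basis vector v_i, ℓ(v_i) = <v_i, a> is a linear equation in the a_j's. Collect the n equations into a matrix system V a = ℓ, where row i of V is v_i (expressed in the standard basis). Since V is invertible (lower-triangular with 1s on the diagonal, up to permutation), solve by back-substitution:
  V =
[[-1, 1, 1, 1],
 [1, 0, 0, 0],
 [0, 1, 1, 0],
 [1, 1, 0, 0]]
  V a = (1, -2, 0, 1)
Solving gives a = (-2, 3, -3, -1).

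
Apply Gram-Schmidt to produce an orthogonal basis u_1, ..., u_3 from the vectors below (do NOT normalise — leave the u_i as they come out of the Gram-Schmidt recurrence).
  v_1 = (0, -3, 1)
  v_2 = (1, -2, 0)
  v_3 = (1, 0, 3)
Orthogonal basis:
  u_1 = (0, -3, 1)
  u_2 = (1, -1/5, -3/5)
  u_3 = (11/7, 11/14, 33/14)

Apply the Gram-Schmidt recurrence
  u_1 = v_1
  u_i = v_i − Σ_{j<i} ((v_i · u_j) / (u_j · u_j)) · u_j.

Step by step this gives:
  u_1 = (0, -3, 1)
  u_2 = (1, -1/5, -3/5)
  u_3 = (11/7, 11/14, 33/14)

Orthogonality check:
  u_2 · u_1 = 0 (should be 0)
  u_3 · u_1 = 0 (should be 0)
  u_3 · u_2 = 0 (should be 0)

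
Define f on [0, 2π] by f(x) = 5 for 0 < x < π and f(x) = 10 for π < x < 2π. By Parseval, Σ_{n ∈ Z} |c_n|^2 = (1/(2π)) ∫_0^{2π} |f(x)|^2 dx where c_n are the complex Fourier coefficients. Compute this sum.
Σ |c_n|^2 = 125/2

Parseval equates the L^2 energy of f (normalised by 1/(2π)) with the ℓ^2 sum of its Fourier coefficients: (1/(2π)) ∫_0^{2π} |f|^2 = Σ |c_n|^2.
Compute the left side: (1/(2π)) [∫_0^π 5^2 dx + ∫_π^{2π} 10^2 dx] = (1/(2π)) · (25π + 100π) = (25 + 100)/2 = 125/2.
So Σ_{n ∈ Z} |c_n|^2 = 125/2.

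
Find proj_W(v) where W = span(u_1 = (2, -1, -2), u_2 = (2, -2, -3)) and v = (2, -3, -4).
proj_W(v) = (2, -3, -4)

Set up U = [u_1 | ... | u_2] ∈ R^(3×2). The projector onto W = col(U) is P = U (U^T U)^(-1) U^T.
Compute U^T U =
  [9, 12]
  [12, 17],
and U^T v = (15, 22).
Solve U^T U · c = U^T v for the coefficients: c = (-1, 2). The projection is proj_W(v) = U c.
Check: (v - proj_W(v)) · u_1 = 0  (should be 0).
Check: (v - proj_W(v)) · u_2 = 0  (should be 0).
Result: proj_W(v) = (2, -3, -4).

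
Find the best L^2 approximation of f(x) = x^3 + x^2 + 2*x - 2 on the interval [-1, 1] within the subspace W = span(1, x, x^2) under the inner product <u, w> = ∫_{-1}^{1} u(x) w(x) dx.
g(x) = x^2 + 13*x/5 - 2

The best approximation g ∈ W is the orthogonal projection of f onto W. Writing g = a_0 + a_1 x + a_2 x^2, the coefficients solve the normal equations G · a = b where
  G_{ij} = <φ_i, φ_j> and b_i = <f, φ_i>, with φ_0 = 1, φ_1 = x, φ_2 = x^2.
G =
  [2, 0, 2/3]
  [0, 2/3, 0]
  [2/3, 0, 2/5],
b = (-10/3, 26/15, -14/15).
Solving gives a_0 = -2, a_1 = 13/5, a_2 = 1, so
  g(x) = x^2 + 13*x/5 - 2.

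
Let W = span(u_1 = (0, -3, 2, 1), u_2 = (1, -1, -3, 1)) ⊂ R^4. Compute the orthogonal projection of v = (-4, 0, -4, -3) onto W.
proj_W(v) = (12/41, 159/82, -97/41, -37/82)

Set up U = [u_1 | ... | u_2] ∈ R^(4×2). The projector onto W = col(U) is P = U (U^T U)^(-1) U^T.
Compute U^T U =
  [14, -2]
  [-2, 12],
and U^T v = (-11, 5).
Solve U^T U · c = U^T v for the coefficients: c = (-61/82, 12/41). The projection is proj_W(v) = U c.
Check: (v - proj_W(v)) · u_1 = 0  (should be 0).
Check: (v - proj_W(v)) · u_2 = 0  (should be 0).
Result: proj_W(v) = (12/41, 159/82, -97/41, -37/82).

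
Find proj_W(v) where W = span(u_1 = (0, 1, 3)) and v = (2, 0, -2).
proj_W(v) = (0, -3/5, -9/5)

Set up U = [u_1 | ... | u_1] ∈ R^(3×1). The projector onto W = col(U) is P = U (U^T U)^(-1) U^T.
Compute U^T U =
  [10],
and U^T v = (-6).
Solve U^T U · c = U^T v for the coefficients: c = (-3/5). The projection is proj_W(v) = U c.
Check: (v - proj_W(v)) · u_1 = 0  (should be 0).
Result: proj_W(v) = (0, -3/5, -9/5).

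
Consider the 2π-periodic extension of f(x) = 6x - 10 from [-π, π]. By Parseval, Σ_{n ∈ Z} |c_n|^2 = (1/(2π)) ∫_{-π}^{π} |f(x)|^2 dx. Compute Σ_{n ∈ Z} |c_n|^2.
Σ |c_n|^2 = 12π^2 + 100

Expand and integrate term by term over [-π, π]:
  ∫ (6x)^2 dx = 36·(2π^3/3); ∫ 2·6·(-10)·x dx = 0 (odd integrand); ∫ (-10)^2 dx = 100·2π.
So (1/(2π)) ∫_{-π}^{π} (6x - 10)^2 dx = 36π^2/3 + 100 = 12π^2 + 100.
Parseval ⇒ Σ |c_n|^2 = 12π^2 + 100.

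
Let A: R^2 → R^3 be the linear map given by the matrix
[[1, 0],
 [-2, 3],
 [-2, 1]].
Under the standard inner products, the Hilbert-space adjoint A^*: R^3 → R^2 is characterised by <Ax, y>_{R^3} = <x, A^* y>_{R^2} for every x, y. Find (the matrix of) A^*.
A^* = A^T =
[[1, -2, -2],
 [0, 3, 1]]

For real matrices with standard dot products, the defining identity <Ax, y> = <x, A^* y> gives (Ax)^T y = x^T (A^*) y, i.e. x^T A^T y = x^T (A^*) y. Since this holds for all x, y, we must have A^* = A^T. Therefore
A^* =
[[1, -2, -2],
 [0, 3, 1]].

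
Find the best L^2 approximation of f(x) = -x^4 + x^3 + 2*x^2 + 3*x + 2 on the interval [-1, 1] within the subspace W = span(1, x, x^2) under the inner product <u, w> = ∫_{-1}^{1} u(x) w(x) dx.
g(x) = 8*x^2/7 + 18*x/5 + 73/35

The best approximation g ∈ W is the orthogonal projection of f onto W. Writing g = a_0 + a_1 x + a_2 x^2, the coefficients solve the normal equations G · a = b where
  G_{ij} = <φ_i, φ_j> and b_i = <f, φ_i>, with φ_0 = 1, φ_1 = x, φ_2 = x^2.
G =
  [2, 0, 2/3]
  [0, 2/3, 0]
  [2/3, 0, 2/5],
b = (74/15, 12/5, 194/105).
Solving gives a_0 = 73/35, a_1 = 18/5, a_2 = 8/7, so
  g(x) = 8*x^2/7 + 18*x/5 + 73/35.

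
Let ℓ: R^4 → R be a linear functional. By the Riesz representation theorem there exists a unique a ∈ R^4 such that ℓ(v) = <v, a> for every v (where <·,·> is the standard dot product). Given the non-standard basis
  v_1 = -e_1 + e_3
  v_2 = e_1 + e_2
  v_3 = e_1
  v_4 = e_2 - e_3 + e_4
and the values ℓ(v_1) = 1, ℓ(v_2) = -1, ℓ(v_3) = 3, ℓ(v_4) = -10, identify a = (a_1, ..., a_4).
a = (3, -4, 4, -2)

Write a = (a_1, ..., a_4) in the standard basis. For each basis vector v_i, ℓ(v_i) = <v_i, a> is a linear equation in the a_j's. Collect the n equations into a matrix system V a = ℓ, where row i of V is v_i (expressed in the standard basis). Since V is invertible (lower-triangular with 1s on the diagonal, up to permutation), solve by back-substitution:
  V =
[[-1, 0, 1, 0],
 [1, 1, 0, 0],
 [1, 0, 0, 0],
 [0, 1, -1, 1]]
  V a = (1, -1, 3, -10)
Solving gives a = (3, -4, 4, -2).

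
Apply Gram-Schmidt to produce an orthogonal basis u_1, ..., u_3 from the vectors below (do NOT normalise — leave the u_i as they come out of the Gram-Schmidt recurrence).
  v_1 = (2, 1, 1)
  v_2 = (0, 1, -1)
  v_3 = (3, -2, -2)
Orthogonal basis:
  u_1 = (2, 1, 1)
  u_2 = (0, 1, -1)
  u_3 = (7/3, -7/3, -7/3)

Apply the Gram-Schmidt recurrence
  u_1 = v_1
  u_i = v_i − Σ_{j<i} ((v_i · u_j) / (u_j · u_j)) · u_j.

Step by step this gives:
  u_1 = (2, 1, 1)
  u_2 = (0, 1, -1)
  u_3 = (7/3, -7/3, -7/3)

Orthogonality check:
  u_2 · u_1 = 0 (should be 0)
  u_3 · u_1 = 0 (should be 0)
  u_3 · u_2 = 0 (should be 0)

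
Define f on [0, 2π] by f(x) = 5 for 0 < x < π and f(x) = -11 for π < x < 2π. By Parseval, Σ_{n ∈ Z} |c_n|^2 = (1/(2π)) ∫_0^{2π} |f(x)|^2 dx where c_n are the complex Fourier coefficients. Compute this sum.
Σ |c_n|^2 = 73

Parseval equates the L^2 energy of f (normalised by 1/(2π)) with the ℓ^2 sum of its Fourier coefficients: (1/(2π)) ∫_0^{2π} |f|^2 = Σ |c_n|^2.
Compute the left side: (1/(2π)) [∫_0^π 5^2 dx + ∫_π^{2π} (-11)^2 dx] = (1/(2π)) · (25π + 121π) = (25 + 121)/2 = 73.
So Σ_{n ∈ Z} |c_n|^2 = 73.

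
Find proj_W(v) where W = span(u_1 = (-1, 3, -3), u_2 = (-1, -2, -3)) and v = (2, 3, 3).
proj_W(v) = (11/10, 3, 33/10)

Set up U = [u_1 | ... | u_2] ∈ R^(3×2). The projector onto W = col(U) is P = U (U^T U)^(-1) U^T.
Compute U^T U =
  [19, 4]
  [4, 14],
and U^T v = (-2, -17).
Solve U^T U · c = U^T v for the coefficients: c = (4/25, -63/50). The projection is proj_W(v) = U c.
Check: (v - proj_W(v)) · u_1 = 0  (should be 0).
Check: (v - proj_W(v)) · u_2 = 0  (should be 0).
Result: proj_W(v) = (11/10, 3, 33/10).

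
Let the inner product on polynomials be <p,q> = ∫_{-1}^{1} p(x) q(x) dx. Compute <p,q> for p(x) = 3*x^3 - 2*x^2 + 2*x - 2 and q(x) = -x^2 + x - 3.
<p,q> = 62/3

Expand the product: p(x)·q(x) = -3*x^5 + 5*x^4 - 13*x^3 + 10*x^2 - 8*x + 6.
∫_{-1}^{1} of each monomial x^k gives [2/(k+1) if k even, 0 if k odd]. Integrating term-by-term (or equivalently evaluating the antiderivative F(x) = -x^6/2 + x^5 - 13*x^4/4 + 10*x^3/3 - 4*x^2 + 6*x at the endpoints):
  F(1) − F(−1) = 31/12 − (-217/12) = 62/3.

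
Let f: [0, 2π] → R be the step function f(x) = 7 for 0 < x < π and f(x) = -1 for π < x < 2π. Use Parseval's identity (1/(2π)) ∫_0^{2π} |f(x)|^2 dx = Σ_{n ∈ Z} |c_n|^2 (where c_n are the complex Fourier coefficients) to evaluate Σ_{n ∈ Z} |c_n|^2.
Σ |c_n|^2 = 25

Parseval equates the L^2 energy of f (normalised by 1/(2π)) with the ℓ^2 sum of its Fourier coefficients: (1/(2π)) ∫_0^{2π} |f|^2 = Σ |c_n|^2.
Compute the left side: (1/(2π)) [∫_0^π 7^2 dx + ∫_π^{2π} (-1)^2 dx] = (1/(2π)) · (49π + 1π) = (49 + 1)/2 = 25.
So Σ_{n ∈ Z} |c_n|^2 = 25.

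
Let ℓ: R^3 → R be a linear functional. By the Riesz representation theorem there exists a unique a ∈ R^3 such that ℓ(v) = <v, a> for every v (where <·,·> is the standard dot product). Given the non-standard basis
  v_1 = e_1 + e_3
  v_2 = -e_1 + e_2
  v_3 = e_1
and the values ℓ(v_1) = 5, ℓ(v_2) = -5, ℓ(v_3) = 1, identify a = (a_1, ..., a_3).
a = (1, -4, 4)

Write a = (a_1, ..., a_3) in the standard basis. For each basis vector v_i, ℓ(v_i) = <v_i, a> is a linear equation in the a_j's. Collect the n equations into a matrix system V a = ℓ, where row i of V is v_i (expressed in the standard basis). Since V is invertible (lower-triangular with 1s on the diagonal, up to permutation), solve by back-substitution:
  V =
[[1, 0, 1],
 [-1, 1, 0],
 [1, 0, 0]]
  V a = (5, -5, 1)
Solving gives a = (1, -4, 4).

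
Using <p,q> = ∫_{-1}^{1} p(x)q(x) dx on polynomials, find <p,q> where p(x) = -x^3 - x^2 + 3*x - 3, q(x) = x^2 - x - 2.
<p,q> = 28/3

Expand the product: p(x)·q(x) = -x^5 + 6*x^3 - 4*x^2 - 3*x + 6.
∫_{-1}^{1} of each monomial x^k gives [2/(k+1) if k even, 0 if k odd]. Integrating term-by-term (or equivalently evaluating the antiderivative F(x) = -x^6/6 + 3*x^4/2 - 4*x^3/3 - 3*x^2/2 + 6*x at the endpoints):
  F(1) − F(−1) = 9/2 − (-29/6) = 28/3.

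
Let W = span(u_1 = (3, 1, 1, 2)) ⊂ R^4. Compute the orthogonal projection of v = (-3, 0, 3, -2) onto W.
proj_W(v) = (-2, -2/3, -2/3, -4/3)

Set up U = [u_1 | ... | u_1] ∈ R^(4×1). The projector onto W = col(U) is P = U (U^T U)^(-1) U^T.
Compute U^T U =
  [15],
and U^T v = (-10).
Solve U^T U · c = U^T v for the coefficients: c = (-2/3). The projection is proj_W(v) = U c.
Check: (v - proj_W(v)) · u_1 = 0  (should be 0).
Result: proj_W(v) = (-2, -2/3, -2/3, -4/3).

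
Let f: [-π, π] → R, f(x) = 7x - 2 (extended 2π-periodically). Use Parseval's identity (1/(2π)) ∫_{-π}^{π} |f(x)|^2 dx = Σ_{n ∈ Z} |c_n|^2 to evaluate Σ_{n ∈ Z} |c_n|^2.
Σ |c_n|^2 = 49π^2/3 + 4

Expand and integrate term by term over [-π, π]:
  ∫ (7x)^2 dx = 49·(2π^3/3); ∫ 2·7·(-2)·x dx = 0 (odd integrand); ∫ (-2)^2 dx = 4·2π.
So (1/(2π)) ∫_{-π}^{π} (7x - 2)^2 dx = 49π^2/3 + 4 = 49π^2/3 + 4.
Parseval ⇒ Σ |c_n|^2 = 49π^2/3 + 4.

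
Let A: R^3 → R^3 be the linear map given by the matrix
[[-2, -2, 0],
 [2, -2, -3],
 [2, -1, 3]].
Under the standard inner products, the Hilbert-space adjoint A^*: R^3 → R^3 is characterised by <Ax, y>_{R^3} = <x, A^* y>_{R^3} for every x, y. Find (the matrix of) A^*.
A^* = A^T =
[[-2, 2, 2],
 [-2, -2, -1],
 [0, -3, 3]]

For real matrices with standard dot products, the defining identity <Ax, y> = <x, A^* y> gives (Ax)^T y = x^T (A^*) y, i.e. x^T A^T y = x^T (A^*) y. Since this holds for all x, y, we must have A^* = A^T. Therefore
A^* =
[[-2, 2, 2],
 [-2, -2, -1],
 [0, -3, 3]].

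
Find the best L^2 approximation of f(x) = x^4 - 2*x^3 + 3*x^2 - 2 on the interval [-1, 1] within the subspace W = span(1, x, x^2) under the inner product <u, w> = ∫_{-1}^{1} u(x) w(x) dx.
g(x) = 27*x^2/7 - 6*x/5 - 73/35

The best approximation g ∈ W is the orthogonal projection of f onto W. Writing g = a_0 + a_1 x + a_2 x^2, the coefficients solve the normal equations G · a = b where
  G_{ij} = <φ_i, φ_j> and b_i = <f, φ_i>, with φ_0 = 1, φ_1 = x, φ_2 = x^2.
G =
  [2, 0, 2/3]
  [0, 2/3, 0]
  [2/3, 0, 2/5],
b = (-8/5, -4/5, 16/105).
Solving gives a_0 = -73/35, a_1 = -6/5, a_2 = 27/7, so
  g(x) = 27*x^2/7 - 6*x/5 - 73/35.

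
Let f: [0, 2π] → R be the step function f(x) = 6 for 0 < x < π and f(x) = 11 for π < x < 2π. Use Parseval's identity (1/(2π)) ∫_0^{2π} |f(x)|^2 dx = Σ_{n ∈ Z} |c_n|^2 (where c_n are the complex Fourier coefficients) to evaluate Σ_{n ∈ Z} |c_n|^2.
Σ |c_n|^2 = 157/2

Parseval equates the L^2 energy of f (normalised by 1/(2π)) with the ℓ^2 sum of its Fourier coefficients: (1/(2π)) ∫_0^{2π} |f|^2 = Σ |c_n|^2.
Compute the left side: (1/(2π)) [∫_0^π 6^2 dx + ∫_π^{2π} 11^2 dx] = (1/(2π)) · (36π + 121π) = (36 + 121)/2 = 157/2.
So Σ_{n ∈ Z} |c_n|^2 = 157/2.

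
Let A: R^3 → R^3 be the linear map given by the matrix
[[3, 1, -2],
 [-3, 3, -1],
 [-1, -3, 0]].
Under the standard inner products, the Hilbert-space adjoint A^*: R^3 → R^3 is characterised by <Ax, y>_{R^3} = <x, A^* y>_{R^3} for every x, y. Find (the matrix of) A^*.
A^* = A^T =
[[3, -3, -1],
 [1, 3, -3],
 [-2, -1, 0]]

For real matrices with standard dot products, the defining identity <Ax, y> = <x, A^* y> gives (Ax)^T y = x^T (A^*) y, i.e. x^T A^T y = x^T (A^*) y. Since this holds for all x, y, we must have A^* = A^T. Therefore
A^* =
[[3, -3, -1],
 [1, 3, -3],
 [-2, -1, 0]].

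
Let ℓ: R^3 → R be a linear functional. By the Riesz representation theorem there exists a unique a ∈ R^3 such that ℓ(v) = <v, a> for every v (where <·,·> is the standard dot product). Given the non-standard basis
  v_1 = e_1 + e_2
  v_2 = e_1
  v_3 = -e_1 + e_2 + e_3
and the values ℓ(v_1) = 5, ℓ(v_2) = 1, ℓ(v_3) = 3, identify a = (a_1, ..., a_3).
a = (1, 4, 0)

Write a = (a_1, ..., a_3) in the standard basis. For each basis vector v_i, ℓ(v_i) = <v_i, a> is a linear equation in the a_j's. Collect the n equations into a matrix system V a = ℓ, where row i of V is v_i (expressed in the standard basis). Since V is invertible (lower-triangular with 1s on the diagonal, up to permutation), solve by back-substitution:
  V =
[[1, 1, 0],
 [1, 0, 0],
 [-1, 1, 1]]
  V a = (5, 1, 3)
Solving gives a = (1, 4, 0).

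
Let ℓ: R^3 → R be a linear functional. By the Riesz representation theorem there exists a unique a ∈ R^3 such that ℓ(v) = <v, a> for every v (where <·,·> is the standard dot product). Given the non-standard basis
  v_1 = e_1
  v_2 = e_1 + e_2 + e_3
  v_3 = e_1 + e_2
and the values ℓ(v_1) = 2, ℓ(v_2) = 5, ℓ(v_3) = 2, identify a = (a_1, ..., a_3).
a = (2, 0, 3)

Write a = (a_1, ..., a_3) in the standard basis. For each basis vector v_i, ℓ(v_i) = <v_i, a> is a linear equation in the a_j's. Collect the n equations into a matrix system V a = ℓ, where row i of V is v_i (expressed in the standard basis). Since V is invertible (lower-triangular with 1s on the diagonal, up to permutation), solve by back-substitution:
  V =
[[1, 0, 0],
 [1, 1, 1],
 [1, 1, 0]]
  V a = (2, 5, 2)
Solving gives a = (2, 0, 3).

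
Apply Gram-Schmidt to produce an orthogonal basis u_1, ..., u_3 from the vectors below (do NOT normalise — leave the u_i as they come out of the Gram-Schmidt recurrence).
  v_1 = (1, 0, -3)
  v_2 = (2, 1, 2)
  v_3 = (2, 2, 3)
Orthogonal basis:
  u_1 = (1, 0, -3)
  u_2 = (12/5, 1, 4/5)
  u_3 = (-21/74, 28/37, -7/74)

Apply the Gram-Schmidt recurrence
  u_1 = v_1
  u_i = v_i − Σ_{j<i} ((v_i · u_j) / (u_j · u_j)) · u_j.

Step by step this gives:
  u_1 = (1, 0, -3)
  u_2 = (12/5, 1, 4/5)
  u_3 = (-21/74, 28/37, -7/74)

Orthogonality check:
  u_2 · u_1 = 0 (should be 0)
  u_3 · u_1 = 0 (should be 0)
  u_3 · u_2 = 0 (should be 0)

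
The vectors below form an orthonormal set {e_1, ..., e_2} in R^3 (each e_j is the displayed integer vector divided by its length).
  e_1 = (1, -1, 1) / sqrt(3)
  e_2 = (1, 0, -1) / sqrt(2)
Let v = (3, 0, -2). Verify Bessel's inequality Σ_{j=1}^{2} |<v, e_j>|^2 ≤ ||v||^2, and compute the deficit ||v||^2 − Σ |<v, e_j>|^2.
Σ |<v, e_j>|^2 = 77/6; ||v||^2 = 13; deficit = 1/6

Write each e_j = u_j / sqrt(<u_j, u_j>) where u_j is the displayed integer vector. Then <v, e_j> = <v, u_j> / sqrt(<u_j, u_j>), so |<v, e_j>|^2 = <v, u_j>^2 / <u_j, u_j>.
Coefficients: <v, e_1> = 1/sqrt(3), <v, e_2> = 5/sqrt(2).
Square and sum: Σ |<v, e_j>|^2 = 77/6.
Compute ||v||^2 = v·v = 13.
Deficit = 13 − 77/6 = 1/6 ≥ 0, confirming Bessel's inequality. (The deficit equals ||v − Σ <v,e_j> e_j||^2, the squared distance from v to span{e_j}.)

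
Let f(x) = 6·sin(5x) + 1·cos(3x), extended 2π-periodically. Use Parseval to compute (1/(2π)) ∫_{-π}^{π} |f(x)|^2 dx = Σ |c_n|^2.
Σ |c_n|^2 = 37/2

Expand |f|^2 and use orthogonality of {sin(nx), cos(mx)} on [-π, π]:
  ∫_{-π}^{π} sin(nx)^2 dx = π, ∫ cos(mx)^2 dx = π, and cross terms integrate to 0.
So ∫_{-π}^{π} f(x)^2 dx = 6^2 · π + 1^2 · π = (36 + 1)π.
Divide by 2π: (36 + 1)/2 = 37/2.
By Parseval, this equals Σ |c_n|^2.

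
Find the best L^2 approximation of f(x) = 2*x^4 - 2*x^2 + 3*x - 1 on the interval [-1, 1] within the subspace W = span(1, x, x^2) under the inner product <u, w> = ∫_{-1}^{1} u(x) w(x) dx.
g(x) = -2*x^2/7 + 3*x - 41/35

The best approximation g ∈ W is the orthogonal projection of f onto W. Writing g = a_0 + a_1 x + a_2 x^2, the coefficients solve the normal equations G · a = b where
  G_{ij} = <φ_i, φ_j> and b_i = <f, φ_i>, with φ_0 = 1, φ_1 = x, φ_2 = x^2.
G =
  [2, 0, 2/3]
  [0, 2/3, 0]
  [2/3, 0, 2/5],
b = (-38/15, 2, -94/105).
Solving gives a_0 = -41/35, a_1 = 3, a_2 = -2/7, so
  g(x) = -2*x^2/7 + 3*x - 41/35.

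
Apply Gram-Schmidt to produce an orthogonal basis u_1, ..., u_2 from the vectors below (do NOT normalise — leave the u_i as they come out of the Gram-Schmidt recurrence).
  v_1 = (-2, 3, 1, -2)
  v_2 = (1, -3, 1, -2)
Orthogonal basis:
  u_1 = (-2, 3, 1, -2)
  u_2 = (1/3, -2, 4/3, -8/3)

Apply the Gram-Schmidt recurrence
  u_1 = v_1
  u_i = v_i − Σ_{j<i} ((v_i · u_j) / (u_j · u_j)) · u_j.

Step by step this gives:
  u_1 = (-2, 3, 1, -2)
  u_2 = (1/3, -2, 4/3, -8/3)

Orthogonality check:
  u_2 · u_1 = 0 (should be 0)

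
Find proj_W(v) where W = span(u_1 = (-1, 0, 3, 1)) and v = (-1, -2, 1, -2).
proj_W(v) = (-2/11, 0, 6/11, 2/11)

Set up U = [u_1 | ... | u_1] ∈ R^(4×1). The projector onto W = col(U) is P = U (U^T U)^(-1) U^T.
Compute U^T U =
  [11],
and U^T v = (2).
Solve U^T U · c = U^T v for the coefficients: c = (2/11). The projection is proj_W(v) = U c.
Check: (v - proj_W(v)) · u_1 = 0  (should be 0).
Result: proj_W(v) = (-2/11, 0, 6/11, 2/11).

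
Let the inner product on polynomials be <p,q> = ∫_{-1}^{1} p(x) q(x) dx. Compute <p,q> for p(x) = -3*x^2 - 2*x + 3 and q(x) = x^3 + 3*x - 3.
<p,q> = -84/5

Expand the product: p(x)·q(x) = -3*x^5 - 2*x^4 - 6*x^3 + 3*x^2 + 15*x - 9.
∫_{-1}^{1} of each monomial x^k gives [2/(k+1) if k even, 0 if k odd]. Integrating term-by-term (or equivalently evaluating the antiderivative F(x) = -x^6/2 - 2*x^5/5 - 3*x^4/2 + x^3 + 15*x^2/2 - 9*x at the endpoints):
  F(1) − F(−1) = -29/10 − (139/10) = -84/5.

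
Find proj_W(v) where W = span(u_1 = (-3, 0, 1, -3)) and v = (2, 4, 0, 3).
proj_W(v) = (45/19, 0, -15/19, 45/19)

Set up U = [u_1 | ... | u_1] ∈ R^(4×1). The projector onto W = col(U) is P = U (U^T U)^(-1) U^T.
Compute U^T U =
  [19],
and U^T v = (-15).
Solve U^T U · c = U^T v for the coefficients: c = (-15/19). The projection is proj_W(v) = U c.
Check: (v - proj_W(v)) · u_1 = 0  (should be 0).
Result: proj_W(v) = (45/19, 0, -15/19, 45/19).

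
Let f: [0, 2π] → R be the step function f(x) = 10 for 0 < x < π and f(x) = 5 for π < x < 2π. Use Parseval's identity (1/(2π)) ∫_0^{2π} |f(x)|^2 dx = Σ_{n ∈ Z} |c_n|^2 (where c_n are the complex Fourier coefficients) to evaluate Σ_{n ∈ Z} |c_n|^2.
Σ |c_n|^2 = 125/2

Parseval equates the L^2 energy of f (normalised by 1/(2π)) with the ℓ^2 sum of its Fourier coefficients: (1/(2π)) ∫_0^{2π} |f|^2 = Σ |c_n|^2.
Compute the left side: (1/(2π)) [∫_0^π 10^2 dx + ∫_π^{2π} 5^2 dx] = (1/(2π)) · (100π + 25π) = (100 + 25)/2 = 125/2.
So Σ_{n ∈ Z} |c_n|^2 = 125/2.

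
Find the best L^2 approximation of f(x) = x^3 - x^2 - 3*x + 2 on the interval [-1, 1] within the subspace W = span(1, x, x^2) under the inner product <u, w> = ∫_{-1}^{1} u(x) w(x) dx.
g(x) = -x^2 - 12*x/5 + 2

The best approximation g ∈ W is the orthogonal projection of f onto W. Writing g = a_0 + a_1 x + a_2 x^2, the coefficients solve the normal equations G · a = b where
  G_{ij} = <φ_i, φ_j> and b_i = <f, φ_i>, with φ_0 = 1, φ_1 = x, φ_2 = x^2.
G =
  [2, 0, 2/3]
  [0, 2/3, 0]
  [2/3, 0, 2/5],
b = (10/3, -8/5, 14/15).
Solving gives a_0 = 2, a_1 = -12/5, a_2 = -1, so
  g(x) = -x^2 - 12*x/5 + 2.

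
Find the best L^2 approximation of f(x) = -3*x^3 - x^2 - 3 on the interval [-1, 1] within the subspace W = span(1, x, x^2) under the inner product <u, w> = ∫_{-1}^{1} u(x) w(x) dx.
g(x) = -x^2 - 9*x/5 - 3

The best approximation g ∈ W is the orthogonal projection of f onto W. Writing g = a_0 + a_1 x + a_2 x^2, the coefficients solve the normal equations G · a = b where
  G_{ij} = <φ_i, φ_j> and b_i = <f, φ_i>, with φ_0 = 1, φ_1 = x, φ_2 = x^2.
G =
  [2, 0, 2/3]
  [0, 2/3, 0]
  [2/3, 0, 2/5],
b = (-20/3, -6/5, -12/5).
Solving gives a_0 = -3, a_1 = -9/5, a_2 = -1, so
  g(x) = -x^2 - 9*x/5 - 3.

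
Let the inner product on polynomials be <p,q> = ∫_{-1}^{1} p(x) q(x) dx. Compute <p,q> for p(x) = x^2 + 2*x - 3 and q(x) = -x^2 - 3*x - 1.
<p,q> = 44/15

Expand the product: p(x)·q(x) = -x^4 - 5*x^3 - 4*x^2 + 7*x + 3.
∫_{-1}^{1} of each monomial x^k gives [2/(k+1) if k even, 0 if k odd]. Integrating term-by-term (or equivalently evaluating the antiderivative F(x) = -x^5/5 - 5*x^4/4 - 4*x^3/3 + 7*x^2/2 + 3*x at the endpoints):
  F(1) − F(−1) = 223/60 − (47/60) = 44/15.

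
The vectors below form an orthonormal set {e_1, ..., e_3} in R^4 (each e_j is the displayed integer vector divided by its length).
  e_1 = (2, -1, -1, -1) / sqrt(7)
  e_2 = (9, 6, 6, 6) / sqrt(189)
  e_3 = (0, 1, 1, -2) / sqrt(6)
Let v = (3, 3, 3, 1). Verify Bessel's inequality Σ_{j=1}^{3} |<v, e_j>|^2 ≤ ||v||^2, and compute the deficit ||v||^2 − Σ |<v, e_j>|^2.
Σ |<v, e_j>|^2 = 28; ||v||^2 = 28; deficit = 0

Write each e_j = u_j / sqrt(<u_j, u_j>) where u_j is the displayed integer vector. Then <v, e_j> = <v, u_j> / sqrt(<u_j, u_j>), so |<v, e_j>|^2 = <v, u_j>^2 / <u_j, u_j>.
Coefficients: <v, e_1> = -1/sqrt(7), <v, e_2> = 69/sqrt(189), <v, e_3> = 4/sqrt(6).
Square and sum: Σ |<v, e_j>|^2 = 28.
Compute ||v||^2 = v·v = 28.
Deficit = 28 − 28 = 0 ≥ 0, confirming Bessel's inequality. (The deficit equals ||v − Σ <v,e_j> e_j||^2, the squared distance from v to span{e_j}.)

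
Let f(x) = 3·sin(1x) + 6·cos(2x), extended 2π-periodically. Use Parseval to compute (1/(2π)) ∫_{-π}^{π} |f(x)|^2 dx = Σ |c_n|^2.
Σ |c_n|^2 = 45/2

Expand |f|^2 and use orthogonality of {sin(nx), cos(mx)} on [-π, π]:
  ∫_{-π}^{π} sin(nx)^2 dx = π, ∫ cos(mx)^2 dx = π, and cross terms integrate to 0.
So ∫_{-π}^{π} f(x)^2 dx = 3^2 · π + 6^2 · π = (9 + 36)π.
Divide by 2π: (9 + 36)/2 = 45/2.
By Parseval, this equals Σ |c_n|^2.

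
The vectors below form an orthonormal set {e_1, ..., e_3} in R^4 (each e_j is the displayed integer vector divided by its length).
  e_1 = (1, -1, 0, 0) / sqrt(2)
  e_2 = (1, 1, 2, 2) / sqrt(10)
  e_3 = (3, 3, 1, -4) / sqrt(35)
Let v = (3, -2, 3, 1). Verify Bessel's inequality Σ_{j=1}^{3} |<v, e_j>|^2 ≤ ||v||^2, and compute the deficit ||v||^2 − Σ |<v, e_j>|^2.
Σ |<v, e_j>|^2 = 145/7; ||v||^2 = 23; deficit = 16/7

Write each e_j = u_j / sqrt(<u_j, u_j>) where u_j is the displayed integer vector. Then <v, e_j> = <v, u_j> / sqrt(<u_j, u_j>), so |<v, e_j>|^2 = <v, u_j>^2 / <u_j, u_j>.
Coefficients: <v, e_1> = 5/sqrt(2), <v, e_2> = 9/sqrt(10), <v, e_3> = 2/sqrt(35).
Square and sum: Σ |<v, e_j>|^2 = 145/7.
Compute ||v||^2 = v·v = 23.
Deficit = 23 − 145/7 = 16/7 ≥ 0, confirming Bessel's inequality. (The deficit equals ||v − Σ <v,e_j> e_j||^2, the squared distance from v to span{e_j}.)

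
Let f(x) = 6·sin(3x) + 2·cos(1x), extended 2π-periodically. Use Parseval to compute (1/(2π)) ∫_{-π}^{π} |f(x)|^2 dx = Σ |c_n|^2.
Σ |c_n|^2 = 20

Expand |f|^2 and use orthogonality of {sin(nx), cos(mx)} on [-π, π]:
  ∫_{-π}^{π} sin(nx)^2 dx = π, ∫ cos(mx)^2 dx = π, and cross terms integrate to 0.
So ∫_{-π}^{π} f(x)^2 dx = 6^2 · π + 2^2 · π = (36 + 4)π.
Divide by 2π: (36 + 4)/2 = 20.
By Parseval, this equals Σ |c_n|^2.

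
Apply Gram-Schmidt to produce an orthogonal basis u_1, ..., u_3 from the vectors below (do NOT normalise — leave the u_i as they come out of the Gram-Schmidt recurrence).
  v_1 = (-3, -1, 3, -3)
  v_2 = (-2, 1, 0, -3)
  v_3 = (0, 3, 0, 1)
Orthogonal basis:
  u_1 = (-3, -1, 3, -3)
  u_2 = (-1/2, 3/2, -3/2, -3/2)
  u_3 = (-3/7, 15/7, 9/7, 1)

Apply the Gram-Schmidt recurrence
  u_1 = v_1
  u_i = v_i − Σ_{j<i} ((v_i · u_j) / (u_j · u_j)) · u_j.

Step by step this gives:
  u_1 = (-3, -1, 3, -3)
  u_2 = (-1/2, 3/2, -3/2, -3/2)
  u_3 = (-3/7, 15/7, 9/7, 1)

Orthogonality check:
  u_2 · u_1 = 0 (should be 0)
  u_3 · u_1 = 0 (should be 0)
  u_3 · u_2 = 0 (should be 0)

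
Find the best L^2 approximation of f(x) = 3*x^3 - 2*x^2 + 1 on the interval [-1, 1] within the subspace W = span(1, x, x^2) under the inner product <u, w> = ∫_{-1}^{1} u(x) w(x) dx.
g(x) = -2*x^2 + 9*x/5 + 1

The best approximation g ∈ W is the orthogonal projection of f onto W. Writing g = a_0 + a_1 x + a_2 x^2, the coefficients solve the normal equations G · a = b where
  G_{ij} = <φ_i, φ_j> and b_i = <f, φ_i>, with φ_0 = 1, φ_1 = x, φ_2 = x^2.
G =
  [2, 0, 2/3]
  [0, 2/3, 0]
  [2/3, 0, 2/5],
b = (2/3, 6/5, -2/15).
Solving gives a_0 = 1, a_1 = 9/5, a_2 = -2, so
  g(x) = -2*x^2 + 9*x/5 + 1.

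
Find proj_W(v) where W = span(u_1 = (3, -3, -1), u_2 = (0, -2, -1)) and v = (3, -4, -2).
proj_W(v) = (135/46, -193/46, -37/23)

Set up U = [u_1 | ... | u_2] ∈ R^(3×2). The projector onto W = col(U) is P = U (U^T U)^(-1) U^T.
Compute U^T U =
  [19, 7]
  [7, 5],
and U^T v = (23, 10).
Solve U^T U · c = U^T v for the coefficients: c = (45/46, 29/46). The projection is proj_W(v) = U c.
Check: (v - proj_W(v)) · u_1 = 0  (should be 0).
Check: (v - proj_W(v)) · u_2 = 0  (should be 0).
Result: proj_W(v) = (135/46, -193/46, -37/23).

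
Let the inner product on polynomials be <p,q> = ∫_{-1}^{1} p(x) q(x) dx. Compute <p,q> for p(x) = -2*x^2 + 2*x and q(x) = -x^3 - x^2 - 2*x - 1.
<p,q> = -4/3

Expand the product: p(x)·q(x) = 2*x^5 + 2*x^3 - 2*x^2 - 2*x.
∫_{-1}^{1} of each monomial x^k gives [2/(k+1) if k even, 0 if k odd]. Integrating term-by-term (or equivalently evaluating the antiderivative F(x) = x^6/3 + x^4/2 - 2*x^3/3 - x^2 at the endpoints):
  F(1) − F(−1) = -5/6 − (1/2) = -4/3.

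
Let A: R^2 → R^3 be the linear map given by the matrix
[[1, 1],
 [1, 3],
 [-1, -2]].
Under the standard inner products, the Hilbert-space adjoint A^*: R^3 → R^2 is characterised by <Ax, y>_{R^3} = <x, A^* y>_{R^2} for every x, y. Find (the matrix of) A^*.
A^* = A^T =
[[1, 1, -1],
 [1, 3, -2]]

For real matrices with standard dot products, the defining identity <Ax, y> = <x, A^* y> gives (Ax)^T y = x^T (A^*) y, i.e. x^T A^T y = x^T (A^*) y. Since this holds for all x, y, we must have A^* = A^T. Therefore
A^* =
[[1, 1, -1],
 [1, 3, -2]].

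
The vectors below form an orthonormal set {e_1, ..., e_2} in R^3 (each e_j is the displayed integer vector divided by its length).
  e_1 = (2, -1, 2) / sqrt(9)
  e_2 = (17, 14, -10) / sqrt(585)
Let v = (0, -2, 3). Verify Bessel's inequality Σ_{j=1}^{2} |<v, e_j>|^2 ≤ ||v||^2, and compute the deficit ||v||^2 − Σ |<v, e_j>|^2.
Σ |<v, e_j>|^2 = 836/65; ||v||^2 = 13; deficit = 9/65

Write each e_j = u_j / sqrt(<u_j, u_j>) where u_j is the displayed integer vector. Then <v, e_j> = <v, u_j> / sqrt(<u_j, u_j>), so |<v, e_j>|^2 = <v, u_j>^2 / <u_j, u_j>.
Coefficients: <v, e_1> = 8/sqrt(9), <v, e_2> = -58/sqrt(585).
Square and sum: Σ |<v, e_j>|^2 = 836/65.
Compute ||v||^2 = v·v = 13.
Deficit = 13 − 836/65 = 9/65 ≥ 0, confirming Bessel's inequality. (The deficit equals ||v − Σ <v,e_j> e_j||^2, the squared distance from v to span{e_j}.)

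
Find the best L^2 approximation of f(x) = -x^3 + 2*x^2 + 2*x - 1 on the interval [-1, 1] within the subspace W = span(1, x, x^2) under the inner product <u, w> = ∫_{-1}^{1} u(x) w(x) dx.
g(x) = 2*x^2 + 7*x/5 - 1

The best approximation g ∈ W is the orthogonal projection of f onto W. Writing g = a_0 + a_1 x + a_2 x^2, the coefficients solve the normal equations G · a = b where
  G_{ij} = <φ_i, φ_j> and b_i = <f, φ_i>, with φ_0 = 1, φ_1 = x, φ_2 = x^2.
G =
  [2, 0, 2/3]
  [0, 2/3, 0]
  [2/3, 0, 2/5],
b = (-2/3, 14/15, 2/15).
Solving gives a_0 = -1, a_1 = 7/5, a_2 = 2, so
  g(x) = 2*x^2 + 7*x/5 - 1.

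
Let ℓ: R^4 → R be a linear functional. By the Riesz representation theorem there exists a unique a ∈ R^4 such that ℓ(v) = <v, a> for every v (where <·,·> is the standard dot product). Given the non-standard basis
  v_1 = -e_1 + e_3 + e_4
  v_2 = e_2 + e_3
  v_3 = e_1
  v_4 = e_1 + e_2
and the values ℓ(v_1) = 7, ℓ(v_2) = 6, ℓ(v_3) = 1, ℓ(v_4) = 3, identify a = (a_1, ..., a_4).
a = (1, 2, 4, 4)

Write a = (a_1, ..., a_4) in the standard basis. For each basis vector v_i, ℓ(v_i) = <v_i, a> is a linear equation in the a_j's. Collect the n equations into a matrix system V a = ℓ, where row i of V is v_i (expressed in the standard basis). Since V is invertible (lower-triangular with 1s on the diagonal, up to permutation), solve by back-substitution:
  V =
[[-1, 0, 1, 1],
 [0, 1, 1, 0],
 [1, 0, 0, 0],
 [1, 1, 0, 0]]
  V a = (7, 6, 1, 3)
Solving gives a = (1, 2, 4, 4).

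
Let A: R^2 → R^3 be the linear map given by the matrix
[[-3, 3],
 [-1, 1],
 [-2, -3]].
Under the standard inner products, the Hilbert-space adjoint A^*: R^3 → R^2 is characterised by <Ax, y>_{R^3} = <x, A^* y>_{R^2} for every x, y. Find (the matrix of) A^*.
A^* = A^T =
[[-3, -1, -2],
 [3, 1, -3]]

For real matrices with standard dot products, the defining identity <Ax, y> = <x, A^* y> gives (Ax)^T y = x^T (A^*) y, i.e. x^T A^T y = x^T (A^*) y. Since this holds for all x, y, we must have A^* = A^T. Therefore
A^* =
[[-3, -1, -2],
 [3, 1, -3]].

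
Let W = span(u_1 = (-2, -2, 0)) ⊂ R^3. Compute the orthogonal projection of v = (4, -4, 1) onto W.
proj_W(v) = (0, 0, 0)

Set up U = [u_1 | ... | u_1] ∈ R^(3×1). The projector onto W = col(U) is P = U (U^T U)^(-1) U^T.
Compute U^T U =
  [8],
and U^T v = (0).
Solve U^T U · c = U^T v for the coefficients: c = (0). The projection is proj_W(v) = U c.
Check: (v - proj_W(v)) · u_1 = 0  (should be 0).
Result: proj_W(v) = (0, 0, 0).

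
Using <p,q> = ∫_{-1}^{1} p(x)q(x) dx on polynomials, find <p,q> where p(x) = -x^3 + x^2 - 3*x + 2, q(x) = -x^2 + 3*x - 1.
<p,q> = -68/5

Expand the product: p(x)·q(x) = x^5 - 4*x^4 + 7*x^3 - 12*x^2 + 9*x - 2.
∫_{-1}^{1} of each monomial x^k gives [2/(k+1) if k even, 0 if k odd]. Integrating term-by-term (or equivalently evaluating the antiderivative F(x) = x^6/6 - 4*x^5/5 + 7*x^4/4 - 4*x^3 + 9*x^2/2 - 2*x at the endpoints):
  F(1) − F(−1) = -23/60 − (793/60) = -68/5.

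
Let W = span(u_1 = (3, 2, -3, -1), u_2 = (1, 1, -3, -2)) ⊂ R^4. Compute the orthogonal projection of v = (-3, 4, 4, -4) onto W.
proj_W(v) = (-186/89, -99/89, 36/89, -63/89)

Set up U = [u_1 | ... | u_2] ∈ R^(4×2). The projector onto W = col(U) is P = U (U^T U)^(-1) U^T.
Compute U^T U =
  [23, 16]
  [16, 15],
and U^T v = (-9, -3).
Solve U^T U · c = U^T v for the coefficients: c = (-87/89, 75/89). The projection is proj_W(v) = U c.
Check: (v - proj_W(v)) · u_1 = 0  (should be 0).
Check: (v - proj_W(v)) · u_2 = 0  (should be 0).
Result: proj_W(v) = (-186/89, -99/89, 36/89, -63/89).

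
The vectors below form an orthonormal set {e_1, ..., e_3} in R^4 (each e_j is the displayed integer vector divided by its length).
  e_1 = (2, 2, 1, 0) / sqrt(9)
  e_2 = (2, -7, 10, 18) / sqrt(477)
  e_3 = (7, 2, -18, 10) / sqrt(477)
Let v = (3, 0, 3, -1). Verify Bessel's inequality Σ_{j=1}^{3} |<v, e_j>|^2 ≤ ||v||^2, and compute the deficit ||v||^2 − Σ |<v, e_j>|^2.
Σ |<v, e_j>|^2 = 122/9; ||v||^2 = 19; deficit = 49/9

Write each e_j = u_j / sqrt(<u_j, u_j>) where u_j is the displayed integer vector. Then <v, e_j> = <v, u_j> / sqrt(<u_j, u_j>), so |<v, e_j>|^2 = <v, u_j>^2 / <u_j, u_j>.
Coefficients: <v, e_1> = 9/sqrt(9), <v, e_2> = 18/sqrt(477), <v, e_3> = -43/sqrt(477).
Square and sum: Σ |<v, e_j>|^2 = 122/9.
Compute ||v||^2 = v·v = 19.
Deficit = 19 − 122/9 = 49/9 ≥ 0, confirming Bessel's inequality. (The deficit equals ||v − Σ <v,e_j> e_j||^2, the squared distance from v to span{e_j}.)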